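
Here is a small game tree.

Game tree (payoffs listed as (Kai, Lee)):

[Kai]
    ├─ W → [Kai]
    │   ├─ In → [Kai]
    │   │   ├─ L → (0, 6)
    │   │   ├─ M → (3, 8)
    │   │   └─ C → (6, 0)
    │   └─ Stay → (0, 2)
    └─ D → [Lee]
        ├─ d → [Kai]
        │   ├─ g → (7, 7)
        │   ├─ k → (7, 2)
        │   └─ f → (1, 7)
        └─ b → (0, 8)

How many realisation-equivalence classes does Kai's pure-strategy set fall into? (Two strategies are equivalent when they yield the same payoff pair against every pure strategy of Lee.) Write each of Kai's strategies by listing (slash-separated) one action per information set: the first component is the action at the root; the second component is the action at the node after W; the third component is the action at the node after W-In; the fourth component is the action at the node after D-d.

7

Kai has 36 pure strategies: W/In/L/g, W/In/L/k, W/In/L/f, W/In/M/g, W/In/M/k, W/In/M/f, W/In/C/g, W/In/C/k, W/In/C/f, W/Stay/L/g, W/Stay/L/k, W/Stay/L/f, W/Stay/M/g, W/Stay/M/k, W/Stay/M/f, W/Stay/C/g, W/Stay/C/k, W/Stay/C/f, D/In/L/g, D/In/L/k, D/In/L/f, D/In/M/g, D/In/M/k, D/In/M/f, D/In/C/g, D/In/C/k, D/In/C/f, D/Stay/L/g, D/Stay/L/k, D/Stay/L/f, D/Stay/M/g, D/Stay/M/k, D/Stay/M/f, D/Stay/C/g, D/Stay/C/k, D/Stay/C/f. Columns: d, b.
{W/In/L/g, W/In/L/k, W/In/L/f} → row (0,6) (0,6)
{W/In/M/g, W/In/M/k, W/In/M/f} → row (3,8) (3,8)
{W/In/C/g, W/In/C/k, W/In/C/f} → row (6,0) (6,0)
{W/Stay/L/g, W/Stay/L/k, W/Stay/L/f, W/Stay/M/g, W/Stay/M/k, W/Stay/M/f, W/Stay/C/g, W/Stay/C/k, W/Stay/C/f} → row (0,2) (0,2)
{D/In/L/g, D/In/M/g, D/In/C/g, D/Stay/L/g, D/Stay/M/g, D/Stay/C/g} → row (7,7) (0,8)
{D/In/L/k, D/In/M/k, D/In/C/k, D/Stay/L/k, D/Stay/M/k, D/Stay/C/k} → row (7,2) (0,8)
{D/In/L/f, D/In/M/f, D/In/C/f, D/Stay/L/f, D/Stay/M/f, D/Stay/C/f} → row (1,7) (0,8)
That's 7 distinct rows out of 36 strategies.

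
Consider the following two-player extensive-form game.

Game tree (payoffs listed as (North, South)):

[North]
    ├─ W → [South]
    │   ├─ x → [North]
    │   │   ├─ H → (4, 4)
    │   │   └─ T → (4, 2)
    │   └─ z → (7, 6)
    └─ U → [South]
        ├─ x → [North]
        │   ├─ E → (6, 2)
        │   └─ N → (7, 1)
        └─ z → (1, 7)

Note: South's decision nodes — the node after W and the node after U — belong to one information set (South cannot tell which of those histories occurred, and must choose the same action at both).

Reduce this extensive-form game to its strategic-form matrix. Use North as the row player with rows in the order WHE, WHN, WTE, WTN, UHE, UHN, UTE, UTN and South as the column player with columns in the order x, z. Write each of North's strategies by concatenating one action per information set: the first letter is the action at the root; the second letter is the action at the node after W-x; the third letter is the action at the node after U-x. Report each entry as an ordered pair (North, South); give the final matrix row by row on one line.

            x        z
 WHE    (4,4)    (7,6)
 WHN    (4,4)    (7,6)
 WTE    (4,2)    (7,6)
 WTN    (4,2)    (7,6)
 UHE    (6,2)    (1,7)
 UHN    (7,1)    (1,7)
 UTE    (6,2)    (1,7)
 UTN    (7,1)    (1,7)

WHE: (4,4) (7,6) | WHN: (4,4) (7,6) | WTE: (4,2) (7,6) | WTN: (4,2) (7,6) | UHE: (6,2) (1,7) | UHN: (7,1) (1,7) | UTE: (6,2) (1,7) | UTN: (7,1) (1,7)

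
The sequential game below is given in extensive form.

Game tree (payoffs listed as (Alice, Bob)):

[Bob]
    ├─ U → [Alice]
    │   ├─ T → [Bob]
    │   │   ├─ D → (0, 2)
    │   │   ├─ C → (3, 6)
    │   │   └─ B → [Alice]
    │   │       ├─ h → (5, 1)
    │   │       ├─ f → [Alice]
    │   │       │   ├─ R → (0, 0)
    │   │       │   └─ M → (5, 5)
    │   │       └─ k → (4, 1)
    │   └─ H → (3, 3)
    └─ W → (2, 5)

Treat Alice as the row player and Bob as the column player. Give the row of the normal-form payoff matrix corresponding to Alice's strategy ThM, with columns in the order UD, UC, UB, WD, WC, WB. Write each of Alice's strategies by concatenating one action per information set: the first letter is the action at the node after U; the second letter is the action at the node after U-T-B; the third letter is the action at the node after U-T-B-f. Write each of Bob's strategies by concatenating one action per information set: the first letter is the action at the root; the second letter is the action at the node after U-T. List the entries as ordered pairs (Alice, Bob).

vs UD: Bob plays U → Alice plays T at [U] → Bob plays D at [U-T] → (0, 2)
vs UC: Bob plays U → Alice plays T at [U] → Bob plays C at [U-T] → (3, 6)
vs UB: Bob plays U → Alice plays T at [U] → Bob plays B at [U-T] → Alice plays h at [U-T-B] → (5, 1)
vs WD: Bob plays W → (2, 5)
vs WC: Bob plays W → (2, 5)
vs WB: Bob plays W → (2, 5)

(0,2) (3,6) (5,1) (2,5) (2,5) (2,5)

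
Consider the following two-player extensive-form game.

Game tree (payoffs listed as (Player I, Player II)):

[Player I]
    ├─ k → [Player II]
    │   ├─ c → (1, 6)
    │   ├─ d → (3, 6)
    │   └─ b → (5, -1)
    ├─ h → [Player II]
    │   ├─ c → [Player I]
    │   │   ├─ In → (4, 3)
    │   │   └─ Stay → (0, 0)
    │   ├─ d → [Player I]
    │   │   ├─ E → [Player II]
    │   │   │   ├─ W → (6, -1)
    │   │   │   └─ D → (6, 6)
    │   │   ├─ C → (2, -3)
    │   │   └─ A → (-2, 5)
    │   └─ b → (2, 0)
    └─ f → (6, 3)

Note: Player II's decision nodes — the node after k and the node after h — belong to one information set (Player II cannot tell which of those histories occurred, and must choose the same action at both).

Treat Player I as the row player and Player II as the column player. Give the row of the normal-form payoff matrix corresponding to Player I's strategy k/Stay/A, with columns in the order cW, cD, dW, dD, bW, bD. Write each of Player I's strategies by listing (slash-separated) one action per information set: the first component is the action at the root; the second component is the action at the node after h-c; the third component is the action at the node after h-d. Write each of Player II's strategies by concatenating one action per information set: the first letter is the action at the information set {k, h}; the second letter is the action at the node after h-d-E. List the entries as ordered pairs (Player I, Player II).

(1,6) (1,6) (3,6) (3,6) (5,-1) (5,-1)

vs cW: Player I plays k → Player II plays c at [k] → (1, 6)
vs cD: Player I plays k → Player II plays c at [k] → (1, 6)
vs dW: Player I plays k → Player II plays d at [k] → (3, 6)
vs dD: Player I plays k → Player II plays d at [k] → (3, 6)
vs bW: Player I plays k → Player II plays b at [k] → (5, -1)
vs bD: Player I plays k → Player II plays b at [k] → (5, -1)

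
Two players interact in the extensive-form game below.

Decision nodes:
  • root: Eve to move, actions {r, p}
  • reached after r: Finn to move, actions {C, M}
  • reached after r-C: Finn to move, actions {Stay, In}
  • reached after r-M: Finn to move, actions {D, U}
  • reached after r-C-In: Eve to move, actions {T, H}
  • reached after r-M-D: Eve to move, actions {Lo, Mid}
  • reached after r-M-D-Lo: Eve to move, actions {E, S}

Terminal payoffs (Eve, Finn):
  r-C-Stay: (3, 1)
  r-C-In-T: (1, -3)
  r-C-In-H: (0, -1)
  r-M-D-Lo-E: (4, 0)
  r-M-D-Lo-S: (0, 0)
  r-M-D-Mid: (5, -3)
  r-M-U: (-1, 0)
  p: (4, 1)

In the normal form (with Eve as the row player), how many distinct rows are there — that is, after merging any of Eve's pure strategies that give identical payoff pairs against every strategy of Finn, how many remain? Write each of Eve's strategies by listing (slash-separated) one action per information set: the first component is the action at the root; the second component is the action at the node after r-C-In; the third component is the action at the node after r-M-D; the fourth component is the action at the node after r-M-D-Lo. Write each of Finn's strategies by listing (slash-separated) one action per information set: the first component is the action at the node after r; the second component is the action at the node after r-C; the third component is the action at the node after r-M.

7

Eve has 16 pure strategies: r/T/Lo/E, r/T/Lo/S, r/T/Mid/E, r/T/Mid/S, r/H/Lo/E, r/H/Lo/S, r/H/Mid/E, r/H/Mid/S, p/T/Lo/E, p/T/Lo/S, p/T/Mid/E, p/T/Mid/S, p/H/Lo/E, p/H/Lo/S, p/H/Mid/E, p/H/Mid/S. Columns: C/Stay/D, C/Stay/U, C/In/D, C/In/U, M/Stay/D, M/Stay/U, M/In/D, M/In/U.
{r/T/Lo/E} → row (3,1) (3,1) (1,-3) (1,-3) (4,0) (-1,0) (4,0) (-1,0)
{r/T/Lo/S} → row (3,1) (3,1) (1,-3) (1,-3) (0,0) (-1,0) (0,0) (-1,0)
{r/T/Mid/E, r/T/Mid/S} → row (3,1) (3,1) (1,-3) (1,-3) (5,-3) (-1,0) (5,-3) (-1,0)
{r/H/Lo/E} → row (3,1) (3,1) (0,-1) (0,-1) (4,0) (-1,0) (4,0) (-1,0)
{r/H/Lo/S} → row (3,1) (3,1) (0,-1) (0,-1) (0,0) (-1,0) (0,0) (-1,0)
{r/H/Mid/E, r/H/Mid/S} → row (3,1) (3,1) (0,-1) (0,-1) (5,-3) (-1,0) (5,-3) (-1,0)
{p/T/Lo/E, p/T/Lo/S, p/T/Mid/E, p/T/Mid/S, p/H/Lo/E, p/H/Lo/S, p/H/Mid/E, p/H/Mid/S} → row (4,1) (4,1) (4,1) (4,1) (4,1) (4,1) (4,1) (4,1)
That's 7 distinct rows out of 16 strategies.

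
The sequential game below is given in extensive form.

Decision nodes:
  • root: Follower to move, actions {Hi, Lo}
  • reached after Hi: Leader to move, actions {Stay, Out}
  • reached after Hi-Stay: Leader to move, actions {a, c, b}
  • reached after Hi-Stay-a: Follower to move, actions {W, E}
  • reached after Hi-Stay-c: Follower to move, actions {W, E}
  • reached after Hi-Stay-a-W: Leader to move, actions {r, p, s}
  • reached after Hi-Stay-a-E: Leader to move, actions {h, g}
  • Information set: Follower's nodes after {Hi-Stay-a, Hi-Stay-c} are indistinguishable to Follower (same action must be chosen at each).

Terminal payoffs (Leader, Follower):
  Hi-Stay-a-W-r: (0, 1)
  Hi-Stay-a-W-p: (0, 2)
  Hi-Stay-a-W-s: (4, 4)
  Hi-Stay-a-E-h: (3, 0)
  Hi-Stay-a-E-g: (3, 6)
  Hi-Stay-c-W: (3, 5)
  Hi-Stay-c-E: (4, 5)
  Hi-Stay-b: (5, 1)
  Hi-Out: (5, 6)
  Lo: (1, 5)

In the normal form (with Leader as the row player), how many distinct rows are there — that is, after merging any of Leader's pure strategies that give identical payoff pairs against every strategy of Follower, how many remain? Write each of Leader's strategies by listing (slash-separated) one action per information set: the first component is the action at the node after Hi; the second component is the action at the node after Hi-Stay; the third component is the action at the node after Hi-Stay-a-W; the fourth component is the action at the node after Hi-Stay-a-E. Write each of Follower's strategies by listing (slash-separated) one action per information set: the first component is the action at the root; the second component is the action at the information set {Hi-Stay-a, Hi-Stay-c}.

Leader has 36 pure strategies: Stay/a/r/h, Stay/a/r/g, Stay/a/p/h, Stay/a/p/g, Stay/a/s/h, Stay/a/s/g, Stay/c/r/h, Stay/c/r/g, Stay/c/p/h, Stay/c/p/g, Stay/c/s/h, Stay/c/s/g, Stay/b/r/h, Stay/b/r/g, Stay/b/p/h, Stay/b/p/g, Stay/b/s/h, Stay/b/s/g, Out/a/r/h, Out/a/r/g, Out/a/p/h, Out/a/p/g, Out/a/s/h, Out/a/s/g, Out/c/r/h, Out/c/r/g, Out/c/p/h, Out/c/p/g, Out/c/s/h, Out/c/s/g, Out/b/r/h, Out/b/r/g, Out/b/p/h, Out/b/p/g, Out/b/s/h, Out/b/s/g. Columns: Hi/W, Hi/E, Lo/W, Lo/E.
{Stay/a/r/h} → row (0,1) (3,0) (1,5) (1,5)
{Stay/a/r/g} → row (0,1) (3,6) (1,5) (1,5)
{Stay/a/p/h} → row (0,2) (3,0) (1,5) (1,5)
{Stay/a/p/g} → row (0,2) (3,6) (1,5) (1,5)
{Stay/a/s/h} → row (4,4) (3,0) (1,5) (1,5)
{Stay/a/s/g} → row (4,4) (3,6) (1,5) (1,5)
{Stay/c/r/h, Stay/c/r/g, Stay/c/p/h, Stay/c/p/g, Stay/c/s/h, Stay/c/s/g} → row (3,5) (4,5) (1,5) (1,5)
{Stay/b/r/h, Stay/b/r/g, Stay/b/p/h, Stay/b/p/g, Stay/b/s/h, Stay/b/s/g} → row (5,1) (5,1) (1,5) (1,5)
{Out/a/r/h, Out/a/r/g, Out/a/p/h, Out/a/p/g, Out/a/s/h, Out/a/s/g, Out/c/r/h, Out/c/r/g, Out/c/p/h, Out/c/p/g, Out/c/s/h, Out/c/s/g, Out/b/r/h, Out/b/r/g, Out/b/p/h, Out/b/p/g, Out/b/s/h, Out/b/s/g} → row (5,6) (5,6) (1,5) (1,5)
That's 9 distinct rows out of 36 strategies.

9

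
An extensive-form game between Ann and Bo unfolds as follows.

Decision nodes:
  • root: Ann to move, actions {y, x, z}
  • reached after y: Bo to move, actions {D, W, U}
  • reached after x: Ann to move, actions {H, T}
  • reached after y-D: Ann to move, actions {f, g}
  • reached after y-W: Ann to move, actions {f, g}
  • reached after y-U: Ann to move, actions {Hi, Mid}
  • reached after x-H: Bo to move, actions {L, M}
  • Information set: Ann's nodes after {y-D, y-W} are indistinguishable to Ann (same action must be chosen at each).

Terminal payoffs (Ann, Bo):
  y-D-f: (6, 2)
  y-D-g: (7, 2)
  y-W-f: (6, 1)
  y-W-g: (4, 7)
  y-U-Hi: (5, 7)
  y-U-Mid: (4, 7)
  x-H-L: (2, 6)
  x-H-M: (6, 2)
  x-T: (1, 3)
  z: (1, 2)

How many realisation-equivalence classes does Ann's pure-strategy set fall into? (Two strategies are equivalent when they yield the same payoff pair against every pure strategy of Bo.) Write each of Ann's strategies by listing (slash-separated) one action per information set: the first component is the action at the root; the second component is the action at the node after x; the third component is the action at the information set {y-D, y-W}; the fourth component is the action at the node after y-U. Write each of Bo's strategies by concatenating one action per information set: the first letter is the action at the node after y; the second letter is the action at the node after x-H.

Ann has 24 pure strategies: y/H/f/Hi, y/H/f/Mid, y/H/g/Hi, y/H/g/Mid, y/T/f/Hi, y/T/f/Mid, y/T/g/Hi, y/T/g/Mid, x/H/f/Hi, x/H/f/Mid, x/H/g/Hi, x/H/g/Mid, x/T/f/Hi, x/T/f/Mid, x/T/g/Hi, x/T/g/Mid, z/H/f/Hi, z/H/f/Mid, z/H/g/Hi, z/H/g/Mid, z/T/f/Hi, z/T/f/Mid, z/T/g/Hi, z/T/g/Mid. Columns: DL, DM, WL, WM, UL, UM.
{y/H/f/Hi, y/T/f/Hi} → row (6,2) (6,2) (6,1) (6,1) (5,7) (5,7)
{y/H/f/Mid, y/T/f/Mid} → row (6,2) (6,2) (6,1) (6,1) (4,7) (4,7)
{y/H/g/Hi, y/T/g/Hi} → row (7,2) (7,2) (4,7) (4,7) (5,7) (5,7)
{y/H/g/Mid, y/T/g/Mid} → row (7,2) (7,2) (4,7) (4,7) (4,7) (4,7)
{x/H/f/Hi, x/H/f/Mid, x/H/g/Hi, x/H/g/Mid} → row (2,6) (6,2) (2,6) (6,2) (2,6) (6,2)
{x/T/f/Hi, x/T/f/Mid, x/T/g/Hi, x/T/g/Mid} → row (1,3) (1,3) (1,3) (1,3) (1,3) (1,3)
{z/H/f/Hi, z/H/f/Mid, z/H/g/Hi, z/H/g/Mid, z/T/f/Hi, z/T/f/Mid, z/T/g/Hi, z/T/g/Mid} → row (1,2) (1,2) (1,2) (1,2) (1,2) (1,2)
That's 7 distinct rows out of 24 strategies.

7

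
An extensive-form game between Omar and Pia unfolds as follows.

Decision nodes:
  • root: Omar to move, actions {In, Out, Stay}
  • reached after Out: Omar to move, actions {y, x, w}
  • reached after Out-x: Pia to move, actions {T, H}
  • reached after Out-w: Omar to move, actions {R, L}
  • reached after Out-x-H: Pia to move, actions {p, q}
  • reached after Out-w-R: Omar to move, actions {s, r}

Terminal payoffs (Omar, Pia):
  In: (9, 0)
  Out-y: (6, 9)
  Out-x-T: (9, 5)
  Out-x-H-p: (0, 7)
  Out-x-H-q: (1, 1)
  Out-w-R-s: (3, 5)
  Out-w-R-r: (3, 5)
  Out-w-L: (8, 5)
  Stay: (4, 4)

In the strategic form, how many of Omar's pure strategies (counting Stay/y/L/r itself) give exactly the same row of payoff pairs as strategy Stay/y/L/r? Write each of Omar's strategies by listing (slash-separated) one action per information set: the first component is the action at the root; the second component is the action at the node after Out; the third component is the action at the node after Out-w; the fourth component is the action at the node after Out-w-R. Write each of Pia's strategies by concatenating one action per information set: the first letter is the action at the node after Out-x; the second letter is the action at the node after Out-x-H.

Row for Stay/y/L/r (columns Tp, Tq, Hp, Hq): (4,4) (4,4) (4,4) (4,4).
Under Stay/y/L/r, Omar's choice at the node after Out and at the node after Out-w and at the node after Out-w-R can never be reached regardless of what Pia does, so varying those choices leaves every outcome unchanged.
Holding the reachable choices fixed and varying the unreachable ones freely already gives 3 × 2 × 2 = 12 equivalent strategies.
No other strategy reproduces this row, so those 12 are the full class: Stay/y/R/s, Stay/y/R/r, Stay/y/L/s, Stay/y/L/r, Stay/x/R/s, Stay/x/R/r, Stay/x/L/s, Stay/x/L/r, Stay/w/R/s, Stay/w/R/r, Stay/w/L/s, Stay/w/L/r.

12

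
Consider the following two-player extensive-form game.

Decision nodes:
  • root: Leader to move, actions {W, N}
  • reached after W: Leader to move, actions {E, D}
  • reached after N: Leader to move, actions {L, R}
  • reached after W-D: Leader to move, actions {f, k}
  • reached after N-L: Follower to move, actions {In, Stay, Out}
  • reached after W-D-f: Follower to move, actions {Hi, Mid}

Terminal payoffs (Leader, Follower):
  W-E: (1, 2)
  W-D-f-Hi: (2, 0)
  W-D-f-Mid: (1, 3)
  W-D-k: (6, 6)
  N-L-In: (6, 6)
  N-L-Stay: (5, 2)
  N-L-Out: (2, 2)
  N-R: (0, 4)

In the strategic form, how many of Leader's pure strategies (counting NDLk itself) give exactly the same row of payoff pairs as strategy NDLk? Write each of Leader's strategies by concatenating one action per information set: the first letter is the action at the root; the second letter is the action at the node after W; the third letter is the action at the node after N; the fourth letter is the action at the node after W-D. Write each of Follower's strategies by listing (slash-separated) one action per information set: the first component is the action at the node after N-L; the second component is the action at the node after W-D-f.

4

Row for NDLk (columns In/Hi, In/Mid, Stay/Hi, Stay/Mid, Out/Hi, Out/Mid): (6,6) (6,6) (5,2) (5,2) (2,2) (2,2).
Under NDLk, Leader's choice at the node after W and at the node after W-D can never be reached regardless of what Follower does, so varying those choices leaves every outcome unchanged.
Holding the reachable choices fixed and varying the unreachable ones freely already gives 2 × 2 = 4 equivalent strategies.
No other strategy reproduces this row, so those 4 are the full class: NELf, NELk, NDLf, NDLk.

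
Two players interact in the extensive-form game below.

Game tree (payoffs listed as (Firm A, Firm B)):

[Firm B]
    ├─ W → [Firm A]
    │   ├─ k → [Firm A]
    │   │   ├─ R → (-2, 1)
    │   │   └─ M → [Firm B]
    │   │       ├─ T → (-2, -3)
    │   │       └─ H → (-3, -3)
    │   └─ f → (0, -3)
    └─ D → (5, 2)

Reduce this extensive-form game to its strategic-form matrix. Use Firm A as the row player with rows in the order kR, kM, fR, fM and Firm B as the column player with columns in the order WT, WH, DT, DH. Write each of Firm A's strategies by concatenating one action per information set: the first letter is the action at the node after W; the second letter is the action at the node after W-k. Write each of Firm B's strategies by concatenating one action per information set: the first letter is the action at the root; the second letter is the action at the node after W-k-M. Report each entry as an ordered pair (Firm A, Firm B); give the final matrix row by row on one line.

           WT       WH       DT       DH
  kR   (-2,1)   (-2,1)    (5,2)    (5,2)
  kM  (-2,-3)  (-3,-3)    (5,2)    (5,2)
  fR   (0,-3)   (0,-3)    (5,2)    (5,2)
  fM   (0,-3)   (0,-3)    (5,2)    (5,2)

kR: (-2,1) (-2,1) (5,2) (5,2) | kM: (-2,-3) (-3,-3) (5,2) (5,2) | fR: (0,-3) (0,-3) (5,2) (5,2) | fM: (0,-3) (0,-3) (5,2) (5,2)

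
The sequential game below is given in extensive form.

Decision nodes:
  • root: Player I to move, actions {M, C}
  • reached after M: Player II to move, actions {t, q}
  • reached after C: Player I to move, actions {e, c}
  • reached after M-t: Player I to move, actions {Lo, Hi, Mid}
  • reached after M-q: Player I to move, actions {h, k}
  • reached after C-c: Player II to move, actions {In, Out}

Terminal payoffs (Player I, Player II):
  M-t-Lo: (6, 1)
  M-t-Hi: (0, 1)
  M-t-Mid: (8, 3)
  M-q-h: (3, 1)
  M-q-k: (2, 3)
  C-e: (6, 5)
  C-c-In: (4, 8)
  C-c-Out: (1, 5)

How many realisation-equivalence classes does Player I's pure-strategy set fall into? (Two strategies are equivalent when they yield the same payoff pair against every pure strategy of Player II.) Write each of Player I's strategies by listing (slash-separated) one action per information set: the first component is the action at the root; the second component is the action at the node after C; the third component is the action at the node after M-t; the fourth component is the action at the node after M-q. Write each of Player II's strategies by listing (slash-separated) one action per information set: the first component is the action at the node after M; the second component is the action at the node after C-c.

8

Player I has 24 pure strategies: M/e/Lo/h, M/e/Lo/k, M/e/Hi/h, M/e/Hi/k, M/e/Mid/h, M/e/Mid/k, M/c/Lo/h, M/c/Lo/k, M/c/Hi/h, M/c/Hi/k, M/c/Mid/h, M/c/Mid/k, C/e/Lo/h, C/e/Lo/k, C/e/Hi/h, C/e/Hi/k, C/e/Mid/h, C/e/Mid/k, C/c/Lo/h, C/c/Lo/k, C/c/Hi/h, C/c/Hi/k, C/c/Mid/h, C/c/Mid/k. Columns: t/In, t/Out, q/In, q/Out.
{M/e/Lo/h, M/c/Lo/h} → row (6,1) (6,1) (3,1) (3,1)
{M/e/Lo/k, M/c/Lo/k} → row (6,1) (6,1) (2,3) (2,3)
{M/e/Hi/h, M/c/Hi/h} → row (0,1) (0,1) (3,1) (3,1)
{M/e/Hi/k, M/c/Hi/k} → row (0,1) (0,1) (2,3) (2,3)
{M/e/Mid/h, M/c/Mid/h} → row (8,3) (8,3) (3,1) (3,1)
{M/e/Mid/k, M/c/Mid/k} → row (8,3) (8,3) (2,3) (2,3)
{C/e/Lo/h, C/e/Lo/k, C/e/Hi/h, C/e/Hi/k, C/e/Mid/h, C/e/Mid/k} → row (6,5) (6,5) (6,5) (6,5)
{C/c/Lo/h, C/c/Lo/k, C/c/Hi/h, C/c/Hi/k, C/c/Mid/h, C/c/Mid/k} → row (4,8) (1,5) (4,8) (1,5)
That's 8 distinct rows out of 24 strategies.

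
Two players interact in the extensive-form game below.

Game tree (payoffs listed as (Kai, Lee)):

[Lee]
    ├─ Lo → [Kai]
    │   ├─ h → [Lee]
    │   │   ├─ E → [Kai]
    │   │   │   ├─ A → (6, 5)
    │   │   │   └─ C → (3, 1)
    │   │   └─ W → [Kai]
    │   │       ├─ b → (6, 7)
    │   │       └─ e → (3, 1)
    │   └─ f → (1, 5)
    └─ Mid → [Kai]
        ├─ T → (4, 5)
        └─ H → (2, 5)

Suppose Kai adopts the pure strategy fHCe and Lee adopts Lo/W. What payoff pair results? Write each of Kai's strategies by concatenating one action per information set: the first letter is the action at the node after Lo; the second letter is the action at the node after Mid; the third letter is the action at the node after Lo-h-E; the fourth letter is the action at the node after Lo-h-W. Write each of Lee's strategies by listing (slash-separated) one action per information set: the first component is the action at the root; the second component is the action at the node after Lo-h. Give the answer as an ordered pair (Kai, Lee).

(1, 5)

Trace the play path from the root:
  Lee plays Lo
  Kai plays f at [Lo]
→ terminal payoff (1, 5).
(Kai's choice at the node after Mid is never reached on this path, so it doesn't affect the outcome.)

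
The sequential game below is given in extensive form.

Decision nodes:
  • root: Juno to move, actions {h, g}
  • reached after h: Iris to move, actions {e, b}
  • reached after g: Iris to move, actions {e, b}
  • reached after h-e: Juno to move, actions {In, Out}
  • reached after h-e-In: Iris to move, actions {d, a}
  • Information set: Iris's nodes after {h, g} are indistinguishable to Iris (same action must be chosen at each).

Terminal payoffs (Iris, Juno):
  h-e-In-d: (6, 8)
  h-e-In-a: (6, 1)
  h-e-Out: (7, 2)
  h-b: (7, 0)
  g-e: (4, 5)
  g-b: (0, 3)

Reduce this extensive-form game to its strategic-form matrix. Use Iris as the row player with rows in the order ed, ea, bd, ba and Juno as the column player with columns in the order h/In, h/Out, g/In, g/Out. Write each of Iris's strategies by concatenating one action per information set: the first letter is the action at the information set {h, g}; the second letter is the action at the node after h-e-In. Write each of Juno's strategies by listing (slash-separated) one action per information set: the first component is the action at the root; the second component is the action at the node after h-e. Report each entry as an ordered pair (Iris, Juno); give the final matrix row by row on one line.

ed: (6,8) (7,2) (4,5) (4,5) | ea: (6,1) (7,2) (4,5) (4,5) | bd: (7,0) (7,0) (0,3) (0,3) | ba: (7,0) (7,0) (0,3) (0,3)

         h/In    h/Out     g/In    g/Out
  ed    (6,8)    (7,2)    (4,5)    (4,5)
  ea    (6,1)    (7,2)    (4,5)    (4,5)
  bd    (7,0)    (7,0)    (0,3)    (0,3)
  ba    (7,0)    (7,0)    (0,3)    (0,3)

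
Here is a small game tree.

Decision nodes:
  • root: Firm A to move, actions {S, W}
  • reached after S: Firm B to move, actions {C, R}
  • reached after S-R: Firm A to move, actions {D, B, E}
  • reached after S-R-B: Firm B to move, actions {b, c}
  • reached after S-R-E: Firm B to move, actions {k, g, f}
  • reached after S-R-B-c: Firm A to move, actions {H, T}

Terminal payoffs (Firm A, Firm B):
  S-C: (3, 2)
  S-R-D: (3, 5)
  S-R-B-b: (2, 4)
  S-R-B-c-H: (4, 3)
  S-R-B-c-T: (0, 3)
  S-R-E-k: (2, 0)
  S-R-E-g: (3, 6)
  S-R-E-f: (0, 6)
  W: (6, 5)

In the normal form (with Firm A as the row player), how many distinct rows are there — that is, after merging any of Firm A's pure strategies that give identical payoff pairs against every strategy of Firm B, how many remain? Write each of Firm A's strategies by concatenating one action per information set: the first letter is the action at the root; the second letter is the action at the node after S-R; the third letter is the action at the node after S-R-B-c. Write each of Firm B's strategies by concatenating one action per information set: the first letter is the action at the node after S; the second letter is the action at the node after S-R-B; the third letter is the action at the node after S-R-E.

5

Firm A has 12 pure strategies: SDH, SDT, SBH, SBT, SEH, SET, WDH, WDT, WBH, WBT, WEH, WET. Columns: Cbk, Cbg, Cbf, Cck, Ccg, Ccf, Rbk, Rbg, Rbf, Rck, Rcg, Rcf.
{SDH, SDT} → row (3,2) (3,2) (3,2) (3,2) (3,2) (3,2) (3,5) (3,5) (3,5) (3,5) (3,5) (3,5)
{SBH} → row (3,2) (3,2) (3,2) (3,2) (3,2) (3,2) (2,4) (2,4) (2,4) (4,3) (4,3) (4,3)
{SBT} → row (3,2) (3,2) (3,2) (3,2) (3,2) (3,2) (2,4) (2,4) (2,4) (0,3) (0,3) (0,3)
{SEH, SET} → row (3,2) (3,2) (3,2) (3,2) (3,2) (3,2) (2,0) (3,6) (0,6) (2,0) (3,6) (0,6)
{WDH, WDT, WBH, WBT, WEH, WET} → row (6,5) (6,5) (6,5) (6,5) (6,5) (6,5) (6,5) (6,5) (6,5) (6,5) (6,5) (6,5)
That's 5 distinct rows out of 12 strategies.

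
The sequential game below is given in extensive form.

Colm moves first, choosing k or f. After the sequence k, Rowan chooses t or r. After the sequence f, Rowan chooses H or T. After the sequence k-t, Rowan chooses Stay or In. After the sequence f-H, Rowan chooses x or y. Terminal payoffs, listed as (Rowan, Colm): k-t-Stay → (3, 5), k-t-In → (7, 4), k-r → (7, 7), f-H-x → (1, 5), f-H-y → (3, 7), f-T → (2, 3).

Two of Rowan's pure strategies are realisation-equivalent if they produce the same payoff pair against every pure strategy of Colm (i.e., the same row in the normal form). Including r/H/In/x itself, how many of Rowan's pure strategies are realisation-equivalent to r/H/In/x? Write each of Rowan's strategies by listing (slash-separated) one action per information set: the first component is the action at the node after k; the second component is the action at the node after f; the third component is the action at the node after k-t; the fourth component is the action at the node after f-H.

Row for r/H/In/x (columns k, f): (7,7) (1,5).
Under r/H/In/x, Rowan's choice at the node after k-t can never be reached regardless of what Colm does, so varying those choices leaves every outcome unchanged.
Holding the reachable choices fixed and varying the unreachable one freely already gives 2 equivalent strategies.
No other strategy reproduces this row, so those 2 are the full class: r/H/Stay/x, r/H/In/x.

2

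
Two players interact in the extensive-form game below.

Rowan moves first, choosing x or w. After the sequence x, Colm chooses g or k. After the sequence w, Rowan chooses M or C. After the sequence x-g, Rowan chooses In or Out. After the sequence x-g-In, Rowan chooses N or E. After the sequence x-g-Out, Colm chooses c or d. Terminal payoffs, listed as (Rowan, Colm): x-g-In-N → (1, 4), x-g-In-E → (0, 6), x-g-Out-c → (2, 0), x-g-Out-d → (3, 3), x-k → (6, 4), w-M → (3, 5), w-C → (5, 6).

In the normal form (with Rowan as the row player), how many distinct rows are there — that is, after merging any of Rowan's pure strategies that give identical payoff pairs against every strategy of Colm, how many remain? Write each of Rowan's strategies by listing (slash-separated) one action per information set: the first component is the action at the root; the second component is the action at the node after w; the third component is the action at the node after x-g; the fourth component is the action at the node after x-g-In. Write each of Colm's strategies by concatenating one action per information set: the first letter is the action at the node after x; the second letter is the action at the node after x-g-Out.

Rowan has 16 pure strategies: x/M/In/N, x/M/In/E, x/M/Out/N, x/M/Out/E, x/C/In/N, x/C/In/E, x/C/Out/N, x/C/Out/E, w/M/In/N, w/M/In/E, w/M/Out/N, w/M/Out/E, w/C/In/N, w/C/In/E, w/C/Out/N, w/C/Out/E. Columns: gc, gd, kc, kd.
{x/M/In/N, x/C/In/N} → row (1,4) (1,4) (6,4) (6,4)
{x/M/In/E, x/C/In/E} → row (0,6) (0,6) (6,4) (6,4)
{x/M/Out/N, x/M/Out/E, x/C/Out/N, x/C/Out/E} → row (2,0) (3,3) (6,4) (6,4)
{w/M/In/N, w/M/In/E, w/M/Out/N, w/M/Out/E} → row (3,5) (3,5) (3,5) (3,5)
{w/C/In/N, w/C/In/E, w/C/Out/N, w/C/Out/E} → row (5,6) (5,6) (5,6) (5,6)
That's 5 distinct rows out of 16 strategies.

5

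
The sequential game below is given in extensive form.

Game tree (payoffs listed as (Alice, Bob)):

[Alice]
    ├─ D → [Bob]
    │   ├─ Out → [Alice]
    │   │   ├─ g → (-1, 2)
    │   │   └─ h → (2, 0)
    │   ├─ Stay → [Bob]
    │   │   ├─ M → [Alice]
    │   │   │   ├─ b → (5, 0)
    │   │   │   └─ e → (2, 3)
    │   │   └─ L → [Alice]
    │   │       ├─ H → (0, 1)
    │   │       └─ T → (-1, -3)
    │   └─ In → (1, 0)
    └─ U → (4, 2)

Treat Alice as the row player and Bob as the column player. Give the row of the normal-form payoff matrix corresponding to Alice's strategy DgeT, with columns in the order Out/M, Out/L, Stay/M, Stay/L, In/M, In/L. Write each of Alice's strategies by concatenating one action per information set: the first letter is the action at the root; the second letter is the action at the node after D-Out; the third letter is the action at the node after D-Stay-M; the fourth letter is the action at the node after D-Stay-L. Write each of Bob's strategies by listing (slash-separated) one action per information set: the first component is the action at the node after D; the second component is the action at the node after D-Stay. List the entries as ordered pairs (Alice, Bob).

(-1,2) (-1,2) (2,3) (-1,-3) (1,0) (1,0)

vs Out/M: Alice plays D → Bob plays Out at [D] → Alice plays g at [D-Out] → (-1, 2)
vs Out/L: Alice plays D → Bob plays Out at [D] → Alice plays g at [D-Out] → (-1, 2)
vs Stay/M: Alice plays D → Bob plays Stay at [D] → Bob plays M at [D-Stay] → Alice plays e at [D-Stay-M] → (2, 3)
vs Stay/L: Alice plays D → Bob plays Stay at [D] → Bob plays L at [D-Stay] → Alice plays T at [D-Stay-L] → (-1, -3)
vs In/M: Alice plays D → Bob plays In at [D] → (1, 0)
vs In/L: Alice plays D → Bob plays In at [D] → (1, 0)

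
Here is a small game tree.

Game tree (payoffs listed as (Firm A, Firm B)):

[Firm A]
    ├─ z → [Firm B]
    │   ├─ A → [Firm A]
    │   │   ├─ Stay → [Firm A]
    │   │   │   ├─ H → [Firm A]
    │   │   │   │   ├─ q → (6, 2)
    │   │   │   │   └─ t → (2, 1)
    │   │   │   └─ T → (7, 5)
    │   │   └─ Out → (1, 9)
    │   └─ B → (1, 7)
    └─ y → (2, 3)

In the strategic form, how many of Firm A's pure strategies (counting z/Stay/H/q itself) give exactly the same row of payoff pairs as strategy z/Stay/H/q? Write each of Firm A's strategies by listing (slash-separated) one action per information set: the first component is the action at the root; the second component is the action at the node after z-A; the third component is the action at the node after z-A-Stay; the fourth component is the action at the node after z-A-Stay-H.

Row for z/Stay/H/q (columns A, B): (6,2) (1,7).
Every one of Firm A's information sets is on the play path for some reply by Firm B when Firm A follows z/Stay/H/q.
Changing the action at any of them therefore changes at least one column, so only z/Stay/H/q itself gives this row.

1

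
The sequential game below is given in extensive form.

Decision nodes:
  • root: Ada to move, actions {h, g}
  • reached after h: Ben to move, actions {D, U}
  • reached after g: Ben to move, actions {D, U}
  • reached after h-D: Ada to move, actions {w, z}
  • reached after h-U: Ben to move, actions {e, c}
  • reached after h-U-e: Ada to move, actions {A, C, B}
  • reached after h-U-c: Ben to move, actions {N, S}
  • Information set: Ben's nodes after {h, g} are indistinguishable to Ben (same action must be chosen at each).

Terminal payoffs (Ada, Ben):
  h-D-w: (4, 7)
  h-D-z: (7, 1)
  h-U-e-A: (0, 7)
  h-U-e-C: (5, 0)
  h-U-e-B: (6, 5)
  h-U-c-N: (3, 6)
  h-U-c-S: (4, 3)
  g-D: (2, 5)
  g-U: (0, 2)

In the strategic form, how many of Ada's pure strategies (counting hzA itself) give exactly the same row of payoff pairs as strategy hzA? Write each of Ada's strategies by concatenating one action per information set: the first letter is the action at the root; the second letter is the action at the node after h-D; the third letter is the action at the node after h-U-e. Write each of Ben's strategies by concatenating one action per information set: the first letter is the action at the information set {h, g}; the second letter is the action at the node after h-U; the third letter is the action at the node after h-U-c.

1

Row for hzA (columns DeN, DeS, DcN, DcS, UeN, UeS, UcN, UcS): (7,1) (7,1) (7,1) (7,1) (0,7) (0,7) (3,6) (4,3).
Every one of Ada's information sets is on the play path for some reply by Ben when Ada follows hzA.
Changing the action at any of them therefore changes at least one column, so only hzA itself gives this row.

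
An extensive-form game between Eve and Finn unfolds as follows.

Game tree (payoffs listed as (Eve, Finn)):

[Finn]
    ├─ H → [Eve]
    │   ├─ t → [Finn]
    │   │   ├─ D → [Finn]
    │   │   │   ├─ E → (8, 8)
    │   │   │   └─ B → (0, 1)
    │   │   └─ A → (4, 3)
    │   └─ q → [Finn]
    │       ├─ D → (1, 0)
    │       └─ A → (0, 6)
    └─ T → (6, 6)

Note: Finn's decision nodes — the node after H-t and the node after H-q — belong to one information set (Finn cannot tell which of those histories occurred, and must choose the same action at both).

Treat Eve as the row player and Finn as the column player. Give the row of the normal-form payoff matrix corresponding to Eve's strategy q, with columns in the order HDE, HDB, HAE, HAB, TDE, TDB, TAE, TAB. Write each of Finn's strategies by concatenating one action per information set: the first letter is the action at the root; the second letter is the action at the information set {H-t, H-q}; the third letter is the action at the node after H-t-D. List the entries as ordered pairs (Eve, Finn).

(1,0) (1,0) (0,6) (0,6) (6,6) (6,6) (6,6) (6,6)

vs HDE: Finn plays H → Eve plays q at [H] → Finn plays D at [H-q] → (1, 0)
vs HDB: Finn plays H → Eve plays q at [H] → Finn plays D at [H-q] → (1, 0)
vs HAE: Finn plays H → Eve plays q at [H] → Finn plays A at [H-q] → (0, 6)
vs HAB: Finn plays H → Eve plays q at [H] → Finn plays A at [H-q] → (0, 6)
vs TDE: Finn plays T → (6, 6)
vs TDB: Finn plays T → (6, 6)
vs TAE: Finn plays T → (6, 6)
vs TAB: Finn plays T → (6, 6)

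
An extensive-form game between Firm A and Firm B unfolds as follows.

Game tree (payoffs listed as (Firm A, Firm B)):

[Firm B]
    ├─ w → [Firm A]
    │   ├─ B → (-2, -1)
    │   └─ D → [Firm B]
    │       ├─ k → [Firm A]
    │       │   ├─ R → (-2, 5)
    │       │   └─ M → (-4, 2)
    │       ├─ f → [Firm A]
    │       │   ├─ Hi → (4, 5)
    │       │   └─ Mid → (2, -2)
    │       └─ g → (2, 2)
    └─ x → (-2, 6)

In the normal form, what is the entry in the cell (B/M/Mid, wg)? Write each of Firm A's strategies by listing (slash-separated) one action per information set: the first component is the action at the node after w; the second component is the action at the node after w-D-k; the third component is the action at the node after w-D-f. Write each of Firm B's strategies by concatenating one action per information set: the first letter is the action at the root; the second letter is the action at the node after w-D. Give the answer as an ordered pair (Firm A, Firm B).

(-2, -1)

Trace the play path from the root:
  Firm B plays w
  Firm A plays B at [w]
→ terminal payoff (-2, -1).
(Firm A's choice at the node after w-D-k is never reached on this path, so it doesn't affect the outcome.)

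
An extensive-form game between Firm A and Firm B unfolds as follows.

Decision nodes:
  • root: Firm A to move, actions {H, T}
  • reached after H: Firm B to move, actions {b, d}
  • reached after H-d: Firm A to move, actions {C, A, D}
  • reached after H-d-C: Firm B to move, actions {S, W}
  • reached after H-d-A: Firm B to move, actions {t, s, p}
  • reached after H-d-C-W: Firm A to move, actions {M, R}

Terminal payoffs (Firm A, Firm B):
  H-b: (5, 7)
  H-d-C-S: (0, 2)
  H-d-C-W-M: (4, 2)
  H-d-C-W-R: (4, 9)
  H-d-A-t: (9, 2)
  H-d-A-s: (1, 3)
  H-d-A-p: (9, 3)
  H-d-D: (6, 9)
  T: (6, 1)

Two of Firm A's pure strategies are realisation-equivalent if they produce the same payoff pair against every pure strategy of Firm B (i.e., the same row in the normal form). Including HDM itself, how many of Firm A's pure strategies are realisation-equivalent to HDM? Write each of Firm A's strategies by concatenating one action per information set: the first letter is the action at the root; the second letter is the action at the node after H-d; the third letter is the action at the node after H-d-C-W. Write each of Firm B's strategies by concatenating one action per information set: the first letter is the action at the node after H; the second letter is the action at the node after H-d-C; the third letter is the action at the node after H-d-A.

Row for HDM (columns bSt, bSs, bSp, bWt, bWs, bWp, dSt, dSs, dSp, dWt, dWs, dWp): (5,7) (5,7) (5,7) (5,7) (5,7) (5,7) (6,9) (6,9) (6,9) (6,9) (6,9) (6,9).
Under HDM, Firm A's choice at the node after H-d-C-W can never be reached regardless of what Firm B does, so varying those choices leaves every outcome unchanged.
Holding the reachable choices fixed and varying the unreachable one freely already gives 2 equivalent strategies.
No other strategy reproduces this row, so those 2 are the full class: HDM, HDR.

2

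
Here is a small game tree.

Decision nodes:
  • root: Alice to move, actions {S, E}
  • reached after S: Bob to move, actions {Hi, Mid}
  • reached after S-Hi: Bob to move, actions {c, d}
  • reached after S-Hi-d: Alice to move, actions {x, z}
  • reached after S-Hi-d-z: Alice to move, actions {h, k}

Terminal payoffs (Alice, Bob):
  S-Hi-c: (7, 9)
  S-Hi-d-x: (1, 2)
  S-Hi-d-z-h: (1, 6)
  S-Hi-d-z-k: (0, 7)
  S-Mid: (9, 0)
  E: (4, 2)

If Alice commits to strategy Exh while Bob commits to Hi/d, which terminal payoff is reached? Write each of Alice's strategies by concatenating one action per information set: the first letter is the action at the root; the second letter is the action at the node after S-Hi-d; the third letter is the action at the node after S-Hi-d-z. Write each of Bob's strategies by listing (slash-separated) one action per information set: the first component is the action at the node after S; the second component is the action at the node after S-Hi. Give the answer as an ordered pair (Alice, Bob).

(4, 2)

Trace the play path from the root:
  Alice plays E
→ terminal payoff (4, 2).
(Alice's choice at the node after S-Hi-d is never reached on this path, so it doesn't affect the outcome.)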